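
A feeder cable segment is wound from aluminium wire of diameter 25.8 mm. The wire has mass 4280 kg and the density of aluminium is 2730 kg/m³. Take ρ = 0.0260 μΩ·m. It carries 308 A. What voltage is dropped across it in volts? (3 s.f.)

ρ = 0.0260 μΩ·m = 2.60×10^-8 Ω·m
A = π(d/2)² = π(1.2900e-02 m)² = 5.2279e-04 m²
L = m/(density·A) = 4280/(2730×5.2279e-04) = 2999 m
R = ρL/A = (2.60×10^-8)(2999)/(5.2279e-04) = 0.1491 Ω
V = IR = 308 × 0.1491 = 45.9 V

45.9 V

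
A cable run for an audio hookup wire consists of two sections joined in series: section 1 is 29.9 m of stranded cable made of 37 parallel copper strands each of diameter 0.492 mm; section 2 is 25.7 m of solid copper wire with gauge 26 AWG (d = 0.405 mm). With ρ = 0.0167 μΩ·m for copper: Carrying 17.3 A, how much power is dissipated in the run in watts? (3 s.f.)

ρ = 0.0167 μΩ·m = 1.67×10^-8 Ω·m
Section 1: A_strand = π(2.4600e-04)² = 1.901e-07 m²; R₁ = ρL/(N·A_s) = (1.67×10^-8)(29.9)/(37×1.901e-07) = 0.07098 Ω
Section 2: A = π(0.405/2 mm)² = π(2.0250e-04 m)² = 1.288e-07 m²
R₂ = (1.67×10^-8)(25.7)/(1.288e-07) = 3.332 Ω
R = R₁ + R₂ = 3.403 Ω
P = I²R = (17.3)² × 3.403 = 1020 W

1020 W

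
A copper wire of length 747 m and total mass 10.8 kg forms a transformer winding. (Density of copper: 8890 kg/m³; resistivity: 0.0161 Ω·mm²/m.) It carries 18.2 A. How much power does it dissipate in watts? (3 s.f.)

2450 W

ρ = 0.0161 Ω·mm²/m = 1.61×10^-8 Ω·m
A = m/(density·L) = 10.8/(8890×747) = 1.6263e-06 m²
R = ρL/A = (1.61×10^-8)(747)/(1.6263e-06) = 7.395 Ω
P = I²R = (18.2)² × 7.395 = 2450 W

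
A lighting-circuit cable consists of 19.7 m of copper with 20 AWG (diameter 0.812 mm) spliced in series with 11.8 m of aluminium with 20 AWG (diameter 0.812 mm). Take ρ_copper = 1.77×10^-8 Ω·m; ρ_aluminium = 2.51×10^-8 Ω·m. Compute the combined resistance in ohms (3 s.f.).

Segment 1: A = π(0.812/2 mm)² = π(4.0600e-04 m)² = 5.178e-07 m²
R₁ = ρL/A = (1.77×10^-8)(19.7)/(5.178e-07) = 0.6733 Ω
R₂ = (2.51×10^-8)(11.8)/(5.178e-07) = 0.5719 Ω
R = R₁ + R₂ = 1.25 Ω

1.25 Ω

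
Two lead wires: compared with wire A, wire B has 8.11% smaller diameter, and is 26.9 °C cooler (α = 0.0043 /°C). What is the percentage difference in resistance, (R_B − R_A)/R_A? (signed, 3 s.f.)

4.73%

R ∝ ρL/d² with ρ ∝ (1+αΔT), so R_B/R_A = (1 − 8.11/100)⁻² × (1 − 0.0043×26.9)
= 1.184 × 0.8843 = 1.047
(R_B − R_A)/R_A = 1.047 − 1 = 4.73%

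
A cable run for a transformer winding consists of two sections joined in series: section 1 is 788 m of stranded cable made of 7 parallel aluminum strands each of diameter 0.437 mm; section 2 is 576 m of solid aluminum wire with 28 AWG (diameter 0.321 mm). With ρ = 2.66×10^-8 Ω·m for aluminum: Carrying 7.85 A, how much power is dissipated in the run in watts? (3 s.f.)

Section 1: A_strand = π(2.1850e-04)² = 1.500e-07 m²; R₁ = ρL/(N·A_s) = (2.66×10^-8)(788)/(7×1.500e-07) = 19.96 Ω
Section 2: A = π(0.321/2 mm)² = π(1.6050e-04 m)² = 8.093e-08 m²
R₂ = (2.66×10^-8)(576)/(8.093e-08) = 189.3 Ω
R = R₁ + R₂ = 209.3 Ω
P = I²R = (7.85)² × 209.3 = 12900 W

12900 W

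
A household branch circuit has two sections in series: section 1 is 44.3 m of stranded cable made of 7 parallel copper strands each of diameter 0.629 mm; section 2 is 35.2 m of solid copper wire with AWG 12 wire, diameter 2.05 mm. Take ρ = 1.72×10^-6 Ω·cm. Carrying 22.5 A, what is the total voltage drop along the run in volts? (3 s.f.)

ρ = 1.72×10^-6 Ω·cm = 1.72×10^-8 Ω·m
Section 1: A_strand = π(3.1450e-04)² = 3.107e-07 m²; R₁ = ρL/(N·A_s) = (1.72×10^-8)(44.3)/(7×3.107e-07) = 0.3503 Ω
Section 2: A = π(2.05/2 mm)² = π(1.0250e-03 m)² = 3.301e-06 m²
R₂ = (1.72×10^-8)(35.2)/(3.301e-06) = 0.1834 Ω
R = R₁ + R₂ = 0.5337 Ω
V = IR = 22.5 × 0.5337 = 12.0 V

12.0 V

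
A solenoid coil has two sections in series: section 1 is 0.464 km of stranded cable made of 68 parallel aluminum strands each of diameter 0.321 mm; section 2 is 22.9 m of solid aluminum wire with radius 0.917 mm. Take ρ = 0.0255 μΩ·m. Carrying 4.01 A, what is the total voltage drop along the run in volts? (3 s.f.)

ρ = 0.0255 μΩ·m = 2.55×10^-8 Ω·m
Section 1: A_strand = π(1.6050e-04)² = 8.093e-08 m²; R₁ = ρL/(N·A_s) = (2.55×10^-8)(464)/(68×8.093e-08) = 2.15 Ω
Section 2: A = πr² = π(9.1700e-04 m)² = 2.642e-06 m²
R₂ = (2.55×10^-8)(22.9)/(2.642e-06) = 0.221 Ω
R = R₁ + R₂ = 2.371 Ω
V = IR = 4.01 × 2.371 = 9.51 V

9.51 V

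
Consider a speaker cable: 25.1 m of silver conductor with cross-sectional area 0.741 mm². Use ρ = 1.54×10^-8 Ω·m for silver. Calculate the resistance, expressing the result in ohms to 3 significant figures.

A = 0.741 mm² = 7.410e-07 m²
R = ρL/A = (1.54×10^-8)(25.1 m)/(7.410e-07 m²) = 0.522 Ω

0.522 Ω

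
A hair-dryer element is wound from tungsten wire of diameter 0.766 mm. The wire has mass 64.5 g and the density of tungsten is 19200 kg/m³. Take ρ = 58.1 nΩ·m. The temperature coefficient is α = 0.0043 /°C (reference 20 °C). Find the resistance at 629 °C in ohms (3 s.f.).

ρ = 58.1 nΩ·m = 5.81×10^-8 Ω·m
A = π(d/2)² = π(3.8300e-04 m)² = 4.6084e-07 m²
L = m/(density·A) = 0.0645/(19200×4.6084e-07) = 7.29 m
R = ρL/A = (5.81×10^-8)(7.29)/(4.6084e-07) = 0.9191 Ω
R(629 °C) = 0.9191 × (1 + 0.0043×609) = 3.33 Ω

3.33 Ω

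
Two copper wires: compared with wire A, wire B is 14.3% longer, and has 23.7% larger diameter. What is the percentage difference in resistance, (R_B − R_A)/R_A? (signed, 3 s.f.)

R ∝ L/d², so R_B/R_A = (1 + 14.3/100) × (1 + 23.7/100)⁻²
= 1.143 × 0.6535 = 0.747
(R_B − R_A)/R_A = 0.747 − 1 = -25.3%

-25.3%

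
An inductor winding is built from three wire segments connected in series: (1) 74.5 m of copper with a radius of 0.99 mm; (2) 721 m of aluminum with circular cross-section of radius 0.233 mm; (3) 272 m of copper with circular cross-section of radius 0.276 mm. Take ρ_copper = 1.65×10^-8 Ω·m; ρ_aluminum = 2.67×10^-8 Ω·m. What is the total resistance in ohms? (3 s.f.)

132 Ω

Seg 1: A = πr² = π(9.9000e-04 m)² = 3.079e-06 m²
R_1 = (1.65×10^-8)(74.5)/(3.079e-06) = 0.3992 Ω
Seg 2: A = πr² = π(2.3300e-04 m)² = 1.706e-07 m²
R_2 = (2.67×10^-8)(721)/(1.706e-07) = 112.9 Ω
Seg 3: A = πr² = π(2.7600e-04 m)² = 2.393e-07 m²
R_3 = (1.65×10^-8)(272)/(2.393e-07) = 18.75 Ω
R_total = R_1 + R_2 + R_3 = 132 Ω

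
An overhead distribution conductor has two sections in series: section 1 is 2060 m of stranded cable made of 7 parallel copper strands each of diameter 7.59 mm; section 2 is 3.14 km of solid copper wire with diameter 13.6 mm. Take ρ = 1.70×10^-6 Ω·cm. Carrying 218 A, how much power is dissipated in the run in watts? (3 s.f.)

ρ = 1.70×10^-6 Ω·cm = 1.70×10^-8 Ω·m
Section 1: A_strand = π(3.7950e-03)² = 4.525e-05 m²; R₁ = ρL/(N·A_s) = (1.70×10^-8)(2060)/(7×4.525e-05) = 0.1106 Ω
Section 2: A = π(d/2)² = π(6.8000e-03 m)² = 1.453e-04 m²
R₂ = (1.70×10^-8)(3140)/(1.453e-04) = 0.3675 Ω
R = R₁ + R₂ = 0.478 Ω
P = I²R = (218)² × 0.478 = 22700 W

22700 W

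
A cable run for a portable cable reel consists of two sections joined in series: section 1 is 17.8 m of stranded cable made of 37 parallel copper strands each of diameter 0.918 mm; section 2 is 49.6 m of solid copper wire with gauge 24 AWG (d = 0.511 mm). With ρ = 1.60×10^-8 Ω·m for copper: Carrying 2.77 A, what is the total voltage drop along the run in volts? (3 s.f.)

10.8 V

Section 1: A_strand = π(4.5900e-04)² = 6.619e-07 m²; R₁ = ρL/(N·A_s) = (1.60×10^-8)(17.8)/(37×6.619e-07) = 0.01163 Ω
Section 2: A = π(0.511/2 mm)² = π(2.5550e-04 m)² = 2.051e-07 m²
R₂ = (1.60×10^-8)(49.6)/(2.051e-07) = 3.87 Ω
R = R₁ + R₂ = 3.881 Ω
V = IR = 2.77 × 3.881 = 10.8 V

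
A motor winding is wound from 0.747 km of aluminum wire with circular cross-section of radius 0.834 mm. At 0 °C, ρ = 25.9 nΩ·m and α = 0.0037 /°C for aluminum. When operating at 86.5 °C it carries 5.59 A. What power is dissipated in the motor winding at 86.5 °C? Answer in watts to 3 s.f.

365 W

ρ = 25.9 nΩ·m = 2.59×10^-8 Ω·m
A = πr² = π(8.3400e-04 m)² = 2.185e-06 m²
R₍0₎ = ρL/A = (2.59×10^-8)(747)/(2.185e-06) = 8.854 Ω
R₍86.5₎ = R₍0₎(1 + αΔT) = 8.854 × (1 + 0.0037×86.5) = 11.69 Ω
P = I²R = (5.59)² × 11.69 = 365 W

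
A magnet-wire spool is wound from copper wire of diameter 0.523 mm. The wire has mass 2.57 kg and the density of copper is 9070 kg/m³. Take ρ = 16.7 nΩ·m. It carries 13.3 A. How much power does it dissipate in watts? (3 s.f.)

18100 W

ρ = 16.7 nΩ·m = 1.67×10^-8 Ω·m
A = π(d/2)² = π(2.6150e-04 m)² = 2.1483e-07 m²
L = m/(density·A) = 2.57/(9070×2.1483e-07) = 1319 m
R = ρL/A = (1.67×10^-8)(1319)/(2.1483e-07) = 102.5 Ω
P = I²R = (13.3)² × 102.5 = 18100 W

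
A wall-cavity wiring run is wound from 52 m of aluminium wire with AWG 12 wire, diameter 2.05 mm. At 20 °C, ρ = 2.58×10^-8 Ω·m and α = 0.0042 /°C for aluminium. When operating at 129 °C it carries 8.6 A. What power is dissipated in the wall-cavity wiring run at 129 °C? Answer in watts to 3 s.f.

A = π(2.05/2 mm)² = π(1.0250e-03 m)² = 3.301e-06 m²
R₍20₎ = ρL/A = (2.58×10^-8)(52)/(3.301e-06) = 0.4065 Ω
R₍129₎ = R₍20₎(1 + αΔT) = 0.4065 × (1 + 0.0042×109) = 0.5925 Ω
P = I²R = (8.6)² × 0.5925 = 43.8 W

43.8 W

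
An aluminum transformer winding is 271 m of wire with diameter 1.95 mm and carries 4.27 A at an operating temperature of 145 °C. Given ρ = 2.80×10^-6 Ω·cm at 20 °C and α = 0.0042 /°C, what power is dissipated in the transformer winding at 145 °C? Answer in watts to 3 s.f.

70.6 W

ρ = 2.80×10^-6 Ω·cm = 2.80×10^-8 Ω·m
A = π(d/2)² = π(9.7500e-04 m)² = 2.986e-06 m²
R₍20₎ = ρL/A = (2.80×10^-8)(271)/(2.986e-06) = 2.541 Ω
R₍145₎ = R₍20₎(1 + αΔT) = 2.541 × (1 + 0.0042×125) = 3.875 Ω
P = I²R = (4.27)² × 3.875 = 70.6 W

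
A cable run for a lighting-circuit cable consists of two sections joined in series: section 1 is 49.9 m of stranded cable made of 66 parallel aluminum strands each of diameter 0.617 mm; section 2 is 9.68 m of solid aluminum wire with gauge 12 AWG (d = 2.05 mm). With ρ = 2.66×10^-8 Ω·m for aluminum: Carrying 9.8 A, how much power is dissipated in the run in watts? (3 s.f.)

Section 1: A_strand = π(3.0850e-04)² = 2.990e-07 m²; R₁ = ρL/(N·A_s) = (2.66×10^-8)(49.9)/(66×2.990e-07) = 0.06726 Ω
Section 2: A = π(2.05/2 mm)² = π(1.0250e-03 m)² = 3.301e-06 m²
R₂ = (2.66×10^-8)(9.68)/(3.301e-06) = 0.07801 Ω
R = R₁ + R₂ = 0.1453 Ω
P = I²R = (9.8)² × 0.1453 = 14.0 W

14.0 W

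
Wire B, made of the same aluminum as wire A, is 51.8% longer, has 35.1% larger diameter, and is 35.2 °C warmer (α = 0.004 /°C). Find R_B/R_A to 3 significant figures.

0.949

R ∝ ρL/d² with ρ ∝ (1+αΔT), so R_B/R_A = (1 + 51.8/100) × (1 + 35.1/100)⁻² × (1 + 0.004×35.2)
= 1.518 × 0.5479 × 1.141 = 0.949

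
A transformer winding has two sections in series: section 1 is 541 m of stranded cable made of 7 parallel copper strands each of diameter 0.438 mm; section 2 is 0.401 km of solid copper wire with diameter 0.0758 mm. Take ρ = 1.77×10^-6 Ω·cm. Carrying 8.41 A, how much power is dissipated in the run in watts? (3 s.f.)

1.12×10^5 W

ρ = 1.77×10^-6 Ω·cm = 1.77×10^-8 Ω·m
Section 1: A_strand = π(2.1900e-04)² = 1.507e-07 m²; R₁ = ρL/(N·A_s) = (1.77×10^-8)(541)/(7×1.507e-07) = 9.079 Ω
Section 2: A = π(d/2)² = π(3.7900e-05 m)² = 4.513e-09 m²
R₂ = (1.77×10^-8)(401)/(4.513e-09) = 1573 Ω
R = R₁ + R₂ = 1582 Ω
P = I²R = (8.41)² × 1582 = 1.12×10^5 W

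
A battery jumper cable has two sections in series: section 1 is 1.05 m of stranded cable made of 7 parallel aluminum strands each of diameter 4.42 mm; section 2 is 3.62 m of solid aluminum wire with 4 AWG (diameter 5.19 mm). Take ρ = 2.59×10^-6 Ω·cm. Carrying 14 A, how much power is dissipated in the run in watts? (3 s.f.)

0.918 W

ρ = 2.59×10^-6 Ω·cm = 2.59×10^-8 Ω·m
Section 1: A_strand = π(2.2100e-03)² = 1.534e-05 m²; R₁ = ρL/(N·A_s) = (2.59×10^-8)(1.05)/(7×1.534e-05) = 2.532×10^-4 Ω
Section 2: A = π(5.19/2 mm)² = π(2.5950e-03 m)² = 2.116e-05 m²
R₂ = (2.59×10^-8)(3.62)/(2.116e-05) = 0.004432 Ω
R = R₁ + R₂ = 0.004685 Ω
P = I²R = (14)² × 0.004685 = 0.918 W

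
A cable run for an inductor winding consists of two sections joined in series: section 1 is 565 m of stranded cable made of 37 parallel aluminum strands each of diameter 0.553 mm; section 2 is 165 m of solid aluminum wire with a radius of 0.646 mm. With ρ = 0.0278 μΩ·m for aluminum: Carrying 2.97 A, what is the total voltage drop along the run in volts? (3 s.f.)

15.6 V

ρ = 0.0278 μΩ·m = 2.78×10^-8 Ω·m
Section 1: A_strand = π(2.7650e-04)² = 2.402e-07 m²; R₁ = ρL/(N·A_s) = (2.78×10^-8)(565)/(37×2.402e-07) = 1.767 Ω
Section 2: A = πr² = π(6.4600e-04 m)² = 1.311e-06 m²
R₂ = (2.78×10^-8)(165)/(1.311e-06) = 3.499 Ω
R = R₁ + R₂ = 5.266 Ω
V = IR = 2.97 × 5.266 = 15.6 V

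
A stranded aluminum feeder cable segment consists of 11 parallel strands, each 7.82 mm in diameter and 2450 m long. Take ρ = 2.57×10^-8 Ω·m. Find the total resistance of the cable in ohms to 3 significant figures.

0.119 Ω

A_strand = π(3.9100e-03 m)² = 4.803e-05 m²
R_strand = ρL/A = (2.57×10^-8)(2450)/(4.803e-05) = 1.311 Ω
R_total = R_strand/N = 1.311/11 = 0.119 Ω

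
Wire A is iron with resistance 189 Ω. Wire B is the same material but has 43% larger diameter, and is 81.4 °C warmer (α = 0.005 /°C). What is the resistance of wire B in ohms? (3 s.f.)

R ∝ ρL/d² with ρ ∝ (1+αΔT), so R_B/R_A = (1 + 43/100)⁻² × (1 + 0.005×81.4)
= 0.489 × 1.407 = 0.6881
R_B = 0.6881 × 189 = 130 Ω

130 Ω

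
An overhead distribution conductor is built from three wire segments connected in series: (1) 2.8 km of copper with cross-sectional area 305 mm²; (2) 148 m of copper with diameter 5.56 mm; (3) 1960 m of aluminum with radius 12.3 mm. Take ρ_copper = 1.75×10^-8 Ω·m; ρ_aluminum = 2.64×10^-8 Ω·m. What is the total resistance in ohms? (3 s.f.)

Seg 1: A = 305 mm² = 3.050e-04 m²
R_1 = (1.75×10^-8)(2800)/(3.050e-04) = 0.1607 Ω
Seg 2: A = π(d/2)² = π(2.7800e-03 m)² = 2.428e-05 m²
R_2 = (1.75×10^-8)(148)/(2.428e-05) = 0.1067 Ω
Seg 3: A = πr² = π(1.2300e-02 m)² = 4.753e-04 m²
R_3 = (2.64×10^-8)(1960)/(4.753e-04) = 0.1089 Ω
R_total = R_1 + R_2 + R_3 = 0.376 Ω

0.376 Ω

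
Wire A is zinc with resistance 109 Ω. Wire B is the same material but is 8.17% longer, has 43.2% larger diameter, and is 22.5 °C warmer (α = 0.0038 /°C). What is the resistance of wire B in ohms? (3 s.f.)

R ∝ ρL/d² with ρ ∝ (1+αΔT), so R_B/R_A = (1 + 8.17/100) × (1 + 43.2/100)⁻² × (1 + 0.0038×22.5)
= 1.082 × 0.4877 × 1.085 = 0.5726
R_B = 0.5726 × 109 = 62.4 Ω

62.4 Ω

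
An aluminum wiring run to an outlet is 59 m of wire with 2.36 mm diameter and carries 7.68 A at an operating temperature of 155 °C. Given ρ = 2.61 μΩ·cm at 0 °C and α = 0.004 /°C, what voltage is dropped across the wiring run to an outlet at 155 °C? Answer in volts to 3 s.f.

4.38 V

ρ = 2.61 μΩ·cm = 2.61×10^-8 Ω·m
A = π(d/2)² = π(1.1800e-03 m)² = 4.374e-06 m²
R₍0₎ = ρL/A = (2.61×10^-8)(59)/(4.374e-06) = 0.352 Ω
R₍155₎ = R₍0₎(1 + αΔT) = 0.352 × (1 + 0.004×155) = 0.5703 Ω
V = IR = 7.68 × 0.5703 = 4.38 V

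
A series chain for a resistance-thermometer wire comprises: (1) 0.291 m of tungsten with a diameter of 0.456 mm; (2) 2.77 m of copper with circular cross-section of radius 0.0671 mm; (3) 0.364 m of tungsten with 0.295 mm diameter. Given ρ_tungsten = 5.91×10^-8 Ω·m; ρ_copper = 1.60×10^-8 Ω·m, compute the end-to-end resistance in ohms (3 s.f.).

3.55 Ω

Seg 1: A = π(d/2)² = π(2.2800e-04 m)² = 1.633e-07 m²
R_1 = (5.91×10^-8)(0.291)/(1.633e-07) = 0.1053 Ω
Seg 2: A = πr² = π(6.7100e-05 m)² = 1.414e-08 m²
R_2 = (1.60×10^-8)(2.77)/(1.414e-08) = 3.133 Ω
Seg 3: A = π(d/2)² = π(1.4750e-04 m)² = 6.835e-08 m²
R_3 = (5.91×10^-8)(0.364)/(6.835e-08) = 0.3147 Ω
R_total = R_1 + R_2 + R_3 = 3.55 Ω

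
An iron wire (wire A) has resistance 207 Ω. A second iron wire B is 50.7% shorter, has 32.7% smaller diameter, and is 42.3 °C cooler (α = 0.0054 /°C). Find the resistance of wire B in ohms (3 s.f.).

174 Ω

R ∝ ρL/d² with ρ ∝ (1+αΔT), so R_B/R_A = (1 − 50.7/100) × (1 − 32.7/100)⁻² × (1 − 0.0054×42.3)
= 0.493 × 2.208 × 0.7716 = 0.8398
R_B = 0.8398 × 207 = 174 Ω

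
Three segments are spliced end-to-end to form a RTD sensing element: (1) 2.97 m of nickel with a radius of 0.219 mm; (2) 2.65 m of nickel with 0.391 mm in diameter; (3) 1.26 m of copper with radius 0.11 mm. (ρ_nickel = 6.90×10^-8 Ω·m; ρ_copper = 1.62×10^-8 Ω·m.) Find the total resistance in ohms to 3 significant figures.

Seg 1: A = πr² = π(2.1900e-04 m)² = 1.507e-07 m²
R_1 = (6.90×10^-8)(2.97)/(1.507e-07) = 1.36 Ω
Seg 2: A = π(d/2)² = π(1.9550e-04 m)² = 1.201e-07 m²
R_2 = (6.90×10^-8)(2.65)/(1.201e-07) = 1.523 Ω
Seg 3: A = πr² = π(1.1000e-04 m)² = 3.801e-08 m²
R_3 = (1.62×10^-8)(1.26)/(3.801e-08) = 0.537 Ω
R_total = R_1 + R_2 + R_3 = 3.42 Ω

3.42 Ω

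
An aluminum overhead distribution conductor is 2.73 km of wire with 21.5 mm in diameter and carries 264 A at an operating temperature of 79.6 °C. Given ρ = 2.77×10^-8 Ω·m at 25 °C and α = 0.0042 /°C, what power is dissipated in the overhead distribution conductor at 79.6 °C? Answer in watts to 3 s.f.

17800 W

A = π(d/2)² = π(1.0750e-02 m)² = 3.631e-04 m²
R₍25₎ = ρL/A = (2.77×10^-8)(2730)/(3.631e-04) = 0.2083 Ω
R₍79.6₎ = R₍25₎(1 + αΔT) = 0.2083 × (1 + 0.0042×54.6) = 0.2561 Ω
P = I²R = (264)² × 0.2561 = 17800 W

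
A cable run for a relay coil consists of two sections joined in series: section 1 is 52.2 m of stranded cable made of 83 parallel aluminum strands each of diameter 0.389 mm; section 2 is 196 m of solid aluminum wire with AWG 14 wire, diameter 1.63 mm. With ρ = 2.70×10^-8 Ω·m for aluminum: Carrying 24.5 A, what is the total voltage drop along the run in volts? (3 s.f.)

65.6 V

Section 1: A_strand = π(1.9450e-04)² = 1.188e-07 m²; R₁ = ρL/(N·A_s) = (2.70×10^-8)(52.2)/(83×1.188e-07) = 0.1429 Ω
Section 2: A = π(1.63/2 mm)² = π(8.1500e-04 m)² = 2.087e-06 m²
R₂ = (2.70×10^-8)(196)/(2.087e-06) = 2.536 Ω
R = R₁ + R₂ = 2.679 Ω
V = IR = 24.5 × 2.679 = 65.6 V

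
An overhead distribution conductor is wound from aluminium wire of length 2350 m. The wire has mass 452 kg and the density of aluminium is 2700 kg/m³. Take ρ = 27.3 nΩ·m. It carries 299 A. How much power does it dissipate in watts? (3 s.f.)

ρ = 27.3 nΩ·m = 2.73×10^-8 Ω·m
A = m/(density·L) = 452/(2700×2350) = 7.1237e-05 m²
R = ρL/A = (2.73×10^-8)(2350)/(7.1237e-05) = 0.9006 Ω
P = I²R = (299)² × 0.9006 = 80500 W

80500 W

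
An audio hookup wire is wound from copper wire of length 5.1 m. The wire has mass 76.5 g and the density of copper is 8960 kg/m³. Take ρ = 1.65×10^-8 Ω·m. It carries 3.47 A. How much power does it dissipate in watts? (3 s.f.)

0.605 W

A = m/(density·L) = 0.0765/(8960×5.1) = 1.6741e-06 m²
R = ρL/A = (1.65×10^-8)(5.1)/(1.6741e-06) = 0.05027 Ω
P = I²R = (3.47)² × 0.05027 = 0.605 W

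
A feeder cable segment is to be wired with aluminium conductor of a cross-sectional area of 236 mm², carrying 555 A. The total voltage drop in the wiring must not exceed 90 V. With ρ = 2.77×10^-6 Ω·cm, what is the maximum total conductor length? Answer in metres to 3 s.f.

ρ = 2.77×10^-6 Ω·cm = 2.77×10^-8 Ω·m
A = 236 mm² = 2.360e-04 m²
L_max = V_max·A/(1·ρI) = (90)(2.360e-04)/(2.77×10^-8×555) = 1380 m

1380 m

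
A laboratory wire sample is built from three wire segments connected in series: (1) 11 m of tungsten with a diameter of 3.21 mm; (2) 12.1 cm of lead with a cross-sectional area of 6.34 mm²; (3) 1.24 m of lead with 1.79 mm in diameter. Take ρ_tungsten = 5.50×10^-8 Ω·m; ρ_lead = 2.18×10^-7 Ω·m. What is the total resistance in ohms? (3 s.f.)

Seg 1: A = π(d/2)² = π(1.6050e-03 m)² = 8.093e-06 m²
R_1 = (5.50×10^-8)(11)/(8.093e-06) = 0.07476 Ω
Seg 2: A = 6.34 mm² = 6.340e-06 m²
R_2 = (2.18×10^-7)(0.121)/(6.340e-06) = 0.004161 Ω
Seg 3: A = π(d/2)² = π(8.9500e-04 m)² = 2.516e-06 m²
R_3 = (2.18×10^-7)(1.24)/(2.516e-06) = 0.1074 Ω
R_total = R_1 + R_2 + R_3 = 0.186 Ω

0.186 Ω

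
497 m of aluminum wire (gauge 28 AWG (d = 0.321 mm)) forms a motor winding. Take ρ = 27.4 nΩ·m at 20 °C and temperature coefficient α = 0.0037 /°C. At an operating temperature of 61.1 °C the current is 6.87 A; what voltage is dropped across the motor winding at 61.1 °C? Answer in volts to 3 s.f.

1330 V

ρ = 27.4 nΩ·m = 2.74×10^-8 Ω·m
A = π(0.321/2 mm)² = π(1.6050e-04 m)² = 8.093e-08 m²
R₍20₎ = ρL/A = (2.74×10^-8)(497)/(8.093e-08) = 168.3 Ω
R₍61.1₎ = R₍20₎(1 + αΔT) = 168.3 × (1 + 0.0037×41.1) = 193.9 Ω
V = IR = 6.87 × 193.9 = 1330 V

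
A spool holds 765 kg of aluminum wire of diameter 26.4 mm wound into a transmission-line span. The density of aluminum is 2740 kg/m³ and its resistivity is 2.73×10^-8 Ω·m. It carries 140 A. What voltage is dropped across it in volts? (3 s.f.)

A = π(d/2)² = π(1.3200e-02 m)² = 5.4739e-04 m²
L = m/(density·A) = 765/(2740×5.4739e-04) = 510.1 m
R = ρL/A = (2.73×10^-8)(510.1)/(5.4739e-04) = 0.02544 Ω
V = IR = 140 × 0.02544 = 3.56 V

3.56 V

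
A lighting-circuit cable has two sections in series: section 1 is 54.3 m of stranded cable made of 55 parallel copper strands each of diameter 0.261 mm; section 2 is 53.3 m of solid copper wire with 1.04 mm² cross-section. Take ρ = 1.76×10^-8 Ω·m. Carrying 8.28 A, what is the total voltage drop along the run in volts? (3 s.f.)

Section 1: A_strand = π(1.3050e-04)² = 5.350e-08 m²; R₁ = ρL/(N·A_s) = (1.76×10^-8)(54.3)/(55×5.350e-08) = 0.3248 Ω
Section 2: A = 1.04 mm² = 1.040e-06 m²
R₂ = (1.76×10^-8)(53.3)/(1.040e-06) = 0.902 Ω
R = R₁ + R₂ = 1.227 Ω
V = IR = 8.28 × 1.227 = 10.2 V

10.2 V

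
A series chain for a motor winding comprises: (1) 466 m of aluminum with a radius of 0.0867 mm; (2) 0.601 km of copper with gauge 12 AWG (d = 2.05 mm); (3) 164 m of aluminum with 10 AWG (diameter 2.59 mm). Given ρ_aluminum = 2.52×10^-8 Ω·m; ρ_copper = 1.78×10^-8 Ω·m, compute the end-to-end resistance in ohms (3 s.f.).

Seg 1: A = πr² = π(8.6700e-05 m)² = 2.362e-08 m²
R_1 = (2.52×10^-8)(466)/(2.362e-08) = 497.3 Ω
Seg 2: A = π(2.05/2 mm)² = π(1.0250e-03 m)² = 3.301e-06 m²
R_2 = (1.78×10^-8)(601)/(3.301e-06) = 3.241 Ω
Seg 3: A = π(2.59/2 mm)² = π(1.2950e-03 m)² = 5.269e-06 m²
R_3 = (2.52×10^-8)(164)/(5.269e-06) = 0.7844 Ω
R_total = R_1 + R_2 + R_3 = 501 Ω

501 Ω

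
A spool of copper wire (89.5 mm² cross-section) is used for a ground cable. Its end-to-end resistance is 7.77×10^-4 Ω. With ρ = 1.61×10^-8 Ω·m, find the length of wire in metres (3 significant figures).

A = 89.5 mm² = 8.950e-05 m²
L = RA/ρ = (7.77×10^-4)(8.950e-05)/(1.61×10^-8) = 4.32 m

4.32 m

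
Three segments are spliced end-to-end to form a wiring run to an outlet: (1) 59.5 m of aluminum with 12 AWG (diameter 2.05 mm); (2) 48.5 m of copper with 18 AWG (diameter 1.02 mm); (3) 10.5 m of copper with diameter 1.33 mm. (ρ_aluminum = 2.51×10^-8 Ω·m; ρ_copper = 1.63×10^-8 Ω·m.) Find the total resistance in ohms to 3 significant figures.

1.54 Ω

Seg 1: A = π(2.05/2 mm)² = π(1.0250e-03 m)² = 3.301e-06 m²
R_1 = (2.51×10^-8)(59.5)/(3.301e-06) = 0.4525 Ω
Seg 2: A = π(1.02/2 mm)² = π(5.1000e-04 m)² = 8.171e-07 m²
R_2 = (1.63×10^-8)(48.5)/(8.171e-07) = 0.9675 Ω
Seg 3: A = π(d/2)² = π(6.6500e-04 m)² = 1.389e-06 m²
R_3 = (1.63×10^-8)(10.5)/(1.389e-06) = 0.1232 Ω
R_total = R_1 + R_2 + R_3 = 1.54 Ω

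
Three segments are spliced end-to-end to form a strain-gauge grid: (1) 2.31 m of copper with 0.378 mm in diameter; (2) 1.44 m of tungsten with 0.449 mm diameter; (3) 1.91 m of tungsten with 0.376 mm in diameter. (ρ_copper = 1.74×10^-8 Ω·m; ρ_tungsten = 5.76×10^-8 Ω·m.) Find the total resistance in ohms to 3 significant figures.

1.87 Ω

Seg 1: A = π(d/2)² = π(1.8900e-04 m)² = 1.122e-07 m²
R_1 = (1.74×10^-8)(2.31)/(1.122e-07) = 0.3582 Ω
Seg 2: A = π(d/2)² = π(2.2450e-04 m)² = 1.583e-07 m²
R_2 = (5.76×10^-8)(1.44)/(1.583e-07) = 0.5238 Ω
Seg 3: A = π(d/2)² = π(1.8800e-04 m)² = 1.110e-07 m²
R_3 = (5.76×10^-8)(1.91)/(1.110e-07) = 0.9908 Ω
R_total = R_1 + R_2 + R_3 = 1.87 Ω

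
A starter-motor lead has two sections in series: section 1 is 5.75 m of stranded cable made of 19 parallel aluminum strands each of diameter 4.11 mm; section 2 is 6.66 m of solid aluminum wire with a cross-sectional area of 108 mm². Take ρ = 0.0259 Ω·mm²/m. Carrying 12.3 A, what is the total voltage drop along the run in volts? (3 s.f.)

ρ = 0.0259 Ω·mm²/m = 2.59×10^-8 Ω·m
Section 1: A_strand = π(2.0550e-03)² = 1.327e-05 m²; R₁ = ρL/(N·A_s) = (2.59×10^-8)(5.75)/(19×1.327e-05) = 5.908×10^-4 Ω
Section 2: A = 108 mm² = 1.080e-04 m²
R₂ = (2.59×10^-8)(6.66)/(1.080e-04) = 0.001597 Ω
R = R₁ + R₂ = 0.002188 Ω
V = IR = 12.3 × 0.002188 = 0.0269 V

0.0269 V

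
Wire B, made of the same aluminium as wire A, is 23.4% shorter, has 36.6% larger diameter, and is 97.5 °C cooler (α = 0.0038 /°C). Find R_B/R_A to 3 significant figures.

0.258

R ∝ ρL/d² with ρ ∝ (1+αΔT), so R_B/R_A = (1 − 23.4/100) × (1 + 36.6/100)⁻² × (1 − 0.0038×97.5)
= 0.766 × 0.5359 × 0.6295 = 0.258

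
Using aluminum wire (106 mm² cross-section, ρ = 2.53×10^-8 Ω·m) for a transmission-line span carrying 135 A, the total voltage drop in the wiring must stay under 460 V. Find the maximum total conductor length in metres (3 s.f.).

14300 m

A = 106 mm² = 1.060e-04 m²
L_max = V_max·A/(1·ρI) = (460)(1.060e-04)/(2.53×10^-8×135) = 14300 m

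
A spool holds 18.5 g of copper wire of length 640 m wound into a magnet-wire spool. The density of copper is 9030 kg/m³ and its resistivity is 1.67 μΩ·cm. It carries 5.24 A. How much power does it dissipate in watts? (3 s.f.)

ρ = 1.67 μΩ·cm = 1.67×10^-8 Ω·m
A = m/(density·L) = 0.0185/(9030×640) = 3.2011e-09 m²
R = ρL/A = (1.67×10^-8)(640)/(3.2011e-09) = 3339 Ω
P = I²R = (5.24)² × 3339 = 91700 W

91700 W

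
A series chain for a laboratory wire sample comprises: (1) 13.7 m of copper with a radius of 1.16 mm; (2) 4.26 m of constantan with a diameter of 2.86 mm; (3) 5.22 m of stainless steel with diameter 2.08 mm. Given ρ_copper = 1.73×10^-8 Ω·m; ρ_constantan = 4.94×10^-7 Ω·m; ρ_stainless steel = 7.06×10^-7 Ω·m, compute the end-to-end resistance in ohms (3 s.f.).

Seg 1: A = πr² = π(1.1600e-03 m)² = 4.227e-06 m²
R_1 = (1.73×10^-8)(13.7)/(4.227e-06) = 0.05607 Ω
Seg 2: A = π(d/2)² = π(1.4300e-03 m)² = 6.424e-06 m²
R_2 = (4.94×10^-7)(4.26)/(6.424e-06) = 0.3276 Ω
Seg 3: A = π(d/2)² = π(1.0400e-03 m)² = 3.398e-06 m²
R_3 = (7.06×10^-7)(5.22)/(3.398e-06) = 1.085 Ω
R_total = R_1 + R_2 + R_3 = 1.47 Ω

1.47 Ω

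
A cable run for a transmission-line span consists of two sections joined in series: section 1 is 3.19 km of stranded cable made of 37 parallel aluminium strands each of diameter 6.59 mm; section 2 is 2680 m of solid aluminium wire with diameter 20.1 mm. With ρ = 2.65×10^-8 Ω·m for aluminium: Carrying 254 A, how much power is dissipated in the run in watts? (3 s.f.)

18800 W

Section 1: A_strand = π(3.2950e-03)² = 3.411e-05 m²; R₁ = ρL/(N·A_s) = (2.65×10^-8)(3190)/(37×3.411e-05) = 0.06698 Ω
Section 2: A = π(d/2)² = π(1.0050e-02 m)² = 3.173e-04 m²
R₂ = (2.65×10^-8)(2680)/(3.173e-04) = 0.2238 Ω
R = R₁ + R₂ = 0.2908 Ω
P = I²R = (254)² × 0.2908 = 18800 W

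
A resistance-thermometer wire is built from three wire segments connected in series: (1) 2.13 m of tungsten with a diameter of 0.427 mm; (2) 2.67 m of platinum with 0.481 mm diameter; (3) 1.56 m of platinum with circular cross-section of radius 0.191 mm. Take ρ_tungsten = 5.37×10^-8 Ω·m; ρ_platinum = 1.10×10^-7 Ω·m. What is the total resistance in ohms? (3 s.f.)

3.91 Ω

Seg 1: A = π(d/2)² = π(2.1350e-04 m)² = 1.432e-07 m²
R_1 = (5.37×10^-8)(2.13)/(1.432e-07) = 0.7987 Ω
Seg 2: A = π(d/2)² = π(2.4050e-04 m)² = 1.817e-07 m²
R_2 = (1.10×10^-7)(2.67)/(1.817e-07) = 1.616 Ω
Seg 3: A = πr² = π(1.9100e-04 m)² = 1.146e-07 m²
R_3 = (1.10×10^-7)(1.56)/(1.146e-07) = 1.497 Ω
R_total = R_1 + R_2 + R_3 = 3.91 Ω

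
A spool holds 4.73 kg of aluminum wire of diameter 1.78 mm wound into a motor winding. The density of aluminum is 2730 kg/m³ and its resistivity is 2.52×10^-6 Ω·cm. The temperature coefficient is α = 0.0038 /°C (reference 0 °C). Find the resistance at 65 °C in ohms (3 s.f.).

ρ = 2.52×10^-6 Ω·cm = 2.52×10^-8 Ω·m
A = π(d/2)² = π(8.9000e-04 m)² = 2.4885e-06 m²
L = m/(density·A) = 4.73/(2730×2.4885e-06) = 696.3 m
R = ρL/A = (2.52×10^-8)(696.3)/(2.4885e-06) = 7.051 Ω
R(65 °C) = 7.051 × (1 + 0.0038×65) = 8.79 Ω

8.79 Ω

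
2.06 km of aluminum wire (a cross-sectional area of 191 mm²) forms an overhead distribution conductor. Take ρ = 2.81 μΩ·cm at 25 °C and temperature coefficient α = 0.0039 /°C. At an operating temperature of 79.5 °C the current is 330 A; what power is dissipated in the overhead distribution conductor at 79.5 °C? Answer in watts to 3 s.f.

40000 W

ρ = 2.81 μΩ·cm = 2.81×10^-8 Ω·m
A = 191 mm² = 1.910e-04 m²
R₍25₎ = ρL/A = (2.81×10^-8)(2060)/(1.910e-04) = 0.3031 Ω
R₍79.5₎ = R₍25₎(1 + αΔT) = 0.3031 × (1 + 0.0039×54.5) = 0.3675 Ω
P = I²R = (330)² × 0.3675 = 40000 W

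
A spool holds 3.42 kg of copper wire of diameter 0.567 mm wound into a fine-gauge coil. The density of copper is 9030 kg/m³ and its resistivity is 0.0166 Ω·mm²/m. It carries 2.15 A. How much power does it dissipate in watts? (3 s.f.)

456 W

ρ = 0.0166 Ω·mm²/m = 1.66×10^-8 Ω·m
A = π(d/2)² = π(2.8350e-04 m)² = 2.5250e-07 m²
L = m/(density·A) = 3.42/(9030×2.5250e-07) = 1500 m
R = ρL/A = (1.66×10^-8)(1500)/(2.5250e-07) = 98.61 Ω
P = I²R = (2.15)² × 98.61 = 456 W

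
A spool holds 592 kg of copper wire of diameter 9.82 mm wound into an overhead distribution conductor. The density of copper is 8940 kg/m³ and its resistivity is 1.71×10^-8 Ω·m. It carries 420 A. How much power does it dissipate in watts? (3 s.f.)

34800 W

A = π(d/2)² = π(4.9100e-03 m)² = 7.5738e-05 m²
L = m/(density·A) = 592/(8940×7.5738e-05) = 874.3 m
R = ρL/A = (1.71×10^-8)(874.3)/(7.5738e-05) = 0.1974 Ω
P = I²R = (420)² × 0.1974 = 34800 W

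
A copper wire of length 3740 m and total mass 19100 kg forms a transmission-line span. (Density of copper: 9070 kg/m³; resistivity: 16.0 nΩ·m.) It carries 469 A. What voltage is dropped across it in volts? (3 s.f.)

ρ = 16.0 nΩ·m = 1.60×10^-8 Ω·m
A = m/(density·L) = 19100/(9070×3740) = 5.6306e-04 m²
R = ρL/A = (1.60×10^-8)(3740)/(5.6306e-04) = 0.1063 Ω
V = IR = 469 × 0.1063 = 49.8 V

49.8 V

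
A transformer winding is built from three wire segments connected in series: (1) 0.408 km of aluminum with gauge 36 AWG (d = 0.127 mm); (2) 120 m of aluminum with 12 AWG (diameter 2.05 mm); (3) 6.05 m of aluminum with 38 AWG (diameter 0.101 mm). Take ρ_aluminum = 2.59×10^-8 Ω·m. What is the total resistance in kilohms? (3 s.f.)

0.855 kΩ

Seg 1: A = π(0.127/2 mm)² = π(6.3500e-05 m)² = 1.267e-08 m²
R_1 = (2.59×10^-8)(408)/(1.267e-08) = 834.2 Ω
Seg 2: A = π(2.05/2 mm)² = π(1.0250e-03 m)² = 3.301e-06 m²
R_2 = (2.59×10^-8)(120)/(3.301e-06) = 0.9416 Ω
Seg 3: A = π(0.101/2 mm)² = π(5.0500e-05 m)² = 8.012e-09 m²
R_3 = (2.59×10^-8)(6.05)/(8.012e-09) = 19.56 Ω
R_total = R_1 + R_2 + R_3 = 0.855 kΩ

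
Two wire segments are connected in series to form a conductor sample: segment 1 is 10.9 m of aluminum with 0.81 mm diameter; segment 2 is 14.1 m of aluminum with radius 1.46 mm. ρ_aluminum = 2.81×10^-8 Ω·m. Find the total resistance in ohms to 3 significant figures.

0.654 Ω

Segment 1: A = π(d/2)² = π(4.0500e-04 m)² = 5.153e-07 m²
R₁ = ρL/A = (2.81×10^-8)(10.9)/(5.153e-07) = 0.5944 Ω
Segment 2: A = πr² = π(1.4600e-03 m)² = 6.697e-06 m²
R₂ = (2.81×10^-8)(14.1)/(6.697e-06) = 0.05917 Ω
R = R₁ + R₂ = 0.654 Ω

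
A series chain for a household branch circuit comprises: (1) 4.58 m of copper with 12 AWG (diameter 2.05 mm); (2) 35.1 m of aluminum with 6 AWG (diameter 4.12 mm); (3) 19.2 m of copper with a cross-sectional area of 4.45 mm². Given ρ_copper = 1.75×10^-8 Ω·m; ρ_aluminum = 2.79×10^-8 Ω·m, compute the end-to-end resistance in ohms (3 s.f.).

0.173 Ω

Seg 1: A = π(2.05/2 mm)² = π(1.0250e-03 m)² = 3.301e-06 m²
R_1 = (1.75×10^-8)(4.58)/(3.301e-06) = 0.02428 Ω
Seg 2: A = π(4.12/2 mm)² = π(2.0600e-03 m)² = 1.333e-05 m²
R_2 = (2.79×10^-8)(35.1)/(1.333e-05) = 0.07346 Ω
Seg 3: A = 4.45 mm² = 4.450e-06 m²
R_3 = (1.75×10^-8)(19.2)/(4.450e-06) = 0.07551 Ω
R_total = R_1 + R_2 + R_3 = 0.173 Ω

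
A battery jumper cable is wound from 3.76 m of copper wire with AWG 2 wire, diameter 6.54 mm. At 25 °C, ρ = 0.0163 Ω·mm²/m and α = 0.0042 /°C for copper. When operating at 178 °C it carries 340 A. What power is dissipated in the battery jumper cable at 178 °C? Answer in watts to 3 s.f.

346 W

ρ = 0.0163 Ω·mm²/m = 1.63×10^-8 Ω·m
A = π(6.54/2 mm)² = π(3.2700e-03 m)² = 3.359e-05 m²
R₍25₎ = ρL/A = (1.63×10^-8)(3.76)/(3.359e-05) = 0.001824 Ω
R₍178₎ = R₍25₎(1 + αΔT) = 0.001824 × (1 + 0.0042×153) = 0.002997 Ω
P = I²R = (340)² × 0.002997 = 346 W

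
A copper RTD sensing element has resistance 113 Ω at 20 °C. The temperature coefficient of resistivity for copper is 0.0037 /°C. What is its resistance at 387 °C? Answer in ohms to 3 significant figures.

266 Ω

ΔT = 387 − 20 = 367 °C
R = R₀(1 + αΔT) = 113 × (1 + 0.0037×367) = 113 × 2.358 = 266 Ω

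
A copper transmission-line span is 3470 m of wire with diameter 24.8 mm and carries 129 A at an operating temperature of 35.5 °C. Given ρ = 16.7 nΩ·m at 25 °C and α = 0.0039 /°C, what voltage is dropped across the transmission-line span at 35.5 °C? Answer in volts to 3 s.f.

ρ = 16.7 nΩ·m = 1.67×10^-8 Ω·m
A = π(d/2)² = π(1.2400e-02 m)² = 4.831e-04 m²
R₍25₎ = ρL/A = (1.67×10^-8)(3470)/(4.831e-04) = 0.12 Ω
R₍35.5₎ = R₍25₎(1 + αΔT) = 0.12 × (1 + 0.0039×10.5) = 0.1249 Ω
V = IR = 129 × 0.1249 = 16.1 V

16.1 V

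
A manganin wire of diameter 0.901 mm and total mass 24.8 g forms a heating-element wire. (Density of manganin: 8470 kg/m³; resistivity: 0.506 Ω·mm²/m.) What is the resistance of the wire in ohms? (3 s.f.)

3.64 Ω

ρ = 0.506 Ω·mm²/m = 5.06×10^-7 Ω·m
A = π(d/2)² = π(4.5050e-04 m)² = 6.3759e-07 m²
L = m/(density·A) = 0.0248/(8470×6.3759e-07) = 4.592 m
R = ρL/A = (5.06×10^-7)(4.592)/(6.3759e-07) = 3.64 Ω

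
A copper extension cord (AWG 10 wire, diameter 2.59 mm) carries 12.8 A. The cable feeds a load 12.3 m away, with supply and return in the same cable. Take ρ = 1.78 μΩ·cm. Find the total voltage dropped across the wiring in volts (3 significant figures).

ρ = 1.78 μΩ·cm = 1.78×10^-8 Ω·m
A = π(2.59/2 mm)² = π(1.2950e-03 m)² = 5.269e-06 m²
Total conductor length (both ways) L = 2 × 12.3 = 24.6 m
R = ρL/A = (1.78×10^-8)(24.6)/(5.269e-06) = 0.08311 Ω
V = IR = 12.8 × 0.08311 = 1.06 V

1.06 V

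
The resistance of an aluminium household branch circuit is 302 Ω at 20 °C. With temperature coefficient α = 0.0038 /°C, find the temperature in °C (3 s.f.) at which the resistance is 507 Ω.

R = R₀(1 + α(T − T₀)) ⇒ T = T₀ + (R/R₀ − 1)/α
T = 20 + (507/302 − 1)/0.0038 = 20 + (0.6788)/0.0038 = 199 °C

199 °C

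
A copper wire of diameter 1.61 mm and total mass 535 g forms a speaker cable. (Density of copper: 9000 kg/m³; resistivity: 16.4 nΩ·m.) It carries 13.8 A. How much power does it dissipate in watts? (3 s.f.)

44.8 W

ρ = 16.4 nΩ·m = 1.64×10^-8 Ω·m
A = π(d/2)² = π(8.0500e-04 m)² = 2.0358e-06 m²
L = m/(density·A) = 0.535/(9000×2.0358e-06) = 29.2 m
R = ρL/A = (1.64×10^-8)(29.2)/(2.0358e-06) = 0.2352 Ω
P = I²R = (13.8)² × 0.2352 = 44.8 W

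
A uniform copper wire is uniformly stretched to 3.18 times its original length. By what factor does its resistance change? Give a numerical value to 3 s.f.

10.1

Volume constant ⇒ A' = A/k with k = 3.18. R' = ρ(kL)/(A/k) = k²R.
Factor = 10.1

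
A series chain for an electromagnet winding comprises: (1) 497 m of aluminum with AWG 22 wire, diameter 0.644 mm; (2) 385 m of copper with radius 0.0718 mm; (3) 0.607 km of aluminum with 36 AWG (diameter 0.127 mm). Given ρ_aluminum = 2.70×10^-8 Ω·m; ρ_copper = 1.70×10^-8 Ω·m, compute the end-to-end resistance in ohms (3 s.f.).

Seg 1: A = π(0.644/2 mm)² = π(3.2200e-04 m)² = 3.257e-07 m²
R_1 = (2.70×10^-8)(497)/(3.257e-07) = 41.2 Ω
Seg 2: A = πr² = π(7.1800e-05 m)² = 1.620e-08 m²
R_2 = (1.70×10^-8)(385)/(1.620e-08) = 404.1 Ω
Seg 3: A = π(0.127/2 mm)² = π(6.3500e-05 m)² = 1.267e-08 m²
R_3 = (2.70×10^-8)(607)/(1.267e-08) = 1294 Ω
R_total = R_1 + R_2 + R_3 = 1740 Ω

1740 Ω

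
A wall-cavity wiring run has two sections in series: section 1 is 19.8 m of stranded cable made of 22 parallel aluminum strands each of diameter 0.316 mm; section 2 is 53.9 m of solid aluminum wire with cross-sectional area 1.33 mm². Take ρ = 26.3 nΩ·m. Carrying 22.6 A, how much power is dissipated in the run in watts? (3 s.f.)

699 W

ρ = 26.3 nΩ·m = 2.63×10^-8 Ω·m
Section 1: A_strand = π(1.5800e-04)² = 7.843e-08 m²; R₁ = ρL/(N·A_s) = (2.63×10^-8)(19.8)/(22×7.843e-08) = 0.3018 Ω
Section 2: A = 1.33 mm² = 1.330e-06 m²
R₂ = (2.63×10^-8)(53.9)/(1.330e-06) = 1.066 Ω
R = R₁ + R₂ = 1.368 Ω
P = I²R = (22.6)² × 1.368 = 699 W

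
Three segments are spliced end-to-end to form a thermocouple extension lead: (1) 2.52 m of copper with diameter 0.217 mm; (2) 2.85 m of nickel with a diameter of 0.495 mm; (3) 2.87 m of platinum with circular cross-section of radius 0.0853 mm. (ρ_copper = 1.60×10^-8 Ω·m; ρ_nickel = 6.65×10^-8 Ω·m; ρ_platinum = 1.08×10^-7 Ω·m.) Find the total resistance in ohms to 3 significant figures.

Seg 1: A = π(d/2)² = π(1.0850e-04 m)² = 3.698e-08 m²
R_1 = (1.60×10^-8)(2.52)/(3.698e-08) = 1.09 Ω
Seg 2: A = π(d/2)² = π(2.4750e-04 m)² = 1.924e-07 m²
R_2 = (6.65×10^-8)(2.85)/(1.924e-07) = 0.9848 Ω
Seg 3: A = πr² = π(8.5300e-05 m)² = 2.286e-08 m²
R_3 = (1.08×10^-7)(2.87)/(2.286e-08) = 13.56 Ω
R_total = R_1 + R_2 + R_3 = 15.6 Ω

15.6 Ω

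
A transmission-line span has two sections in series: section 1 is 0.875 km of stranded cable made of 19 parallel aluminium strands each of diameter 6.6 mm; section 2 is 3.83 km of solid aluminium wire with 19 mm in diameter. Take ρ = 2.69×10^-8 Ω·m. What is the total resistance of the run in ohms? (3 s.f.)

0.400 Ω

Section 1: A_strand = π(3.3000e-03)² = 3.421e-05 m²; R₁ = ρL/(N·A_s) = (2.69×10^-8)(875)/(19×3.421e-05) = 0.03621 Ω
Section 2: A = π(d/2)² = π(9.5000e-03 m)² = 2.835e-04 m²
R₂ = (2.69×10^-8)(3830)/(2.835e-04) = 0.3634 Ω
R = R₁ + R₂ = 0.400 Ω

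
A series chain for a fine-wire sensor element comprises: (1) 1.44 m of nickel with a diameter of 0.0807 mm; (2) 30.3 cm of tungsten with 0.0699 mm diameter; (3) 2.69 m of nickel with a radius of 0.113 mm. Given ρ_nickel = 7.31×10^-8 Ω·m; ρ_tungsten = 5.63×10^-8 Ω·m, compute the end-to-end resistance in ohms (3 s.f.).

Seg 1: A = π(d/2)² = π(4.0350e-05 m)² = 5.115e-09 m²
R_1 = (7.31×10^-8)(1.44)/(5.115e-09) = 20.58 Ω
Seg 2: A = π(d/2)² = π(3.4950e-05 m)² = 3.837e-09 m²
R_2 = (5.63×10^-8)(0.303)/(3.837e-09) = 4.445 Ω
Seg 3: A = πr² = π(1.1300e-04 m)² = 4.011e-08 m²
R_3 = (7.31×10^-8)(2.69)/(4.011e-08) = 4.902 Ω
R_total = R_1 + R_2 + R_3 = 29.9 Ω

29.9 Ω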